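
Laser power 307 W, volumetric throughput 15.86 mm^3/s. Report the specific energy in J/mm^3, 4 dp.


SE = 307 / 15.86 = 19.3569 J/mm^3


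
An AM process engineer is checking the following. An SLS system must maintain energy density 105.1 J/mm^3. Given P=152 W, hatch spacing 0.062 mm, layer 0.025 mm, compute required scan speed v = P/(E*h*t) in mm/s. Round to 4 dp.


v = 152 / (105.1*0.062*0.025) = 933.0591 mm/s


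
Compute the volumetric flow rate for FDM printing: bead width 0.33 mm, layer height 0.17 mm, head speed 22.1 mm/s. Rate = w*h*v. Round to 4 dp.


Rate = 0.33 * 0.17 * 22.1 = 1.2398 mm^3/s


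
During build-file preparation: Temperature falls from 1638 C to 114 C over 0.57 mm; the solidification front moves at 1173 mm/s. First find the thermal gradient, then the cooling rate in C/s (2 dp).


G = (1638-114)/0.57 = 2673.68421053 C/mm
CR = 2673.68421053 * 1173 = 3136231.58 C/s


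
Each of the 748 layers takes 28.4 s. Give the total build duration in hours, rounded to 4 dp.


t = 748 * 28.4 / 3600 = 5.9009 hrs


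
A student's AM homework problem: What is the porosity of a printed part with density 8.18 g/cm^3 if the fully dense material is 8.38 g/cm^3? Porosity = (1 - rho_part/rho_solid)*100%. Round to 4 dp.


Porosity = (1-8.18/8.38)*100 = 2.3866 %


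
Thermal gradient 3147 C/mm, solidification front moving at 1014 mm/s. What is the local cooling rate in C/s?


CR = 3147 * 1014 = 3191058 C/s


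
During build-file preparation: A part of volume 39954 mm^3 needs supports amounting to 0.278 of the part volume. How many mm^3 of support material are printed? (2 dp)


V_support = 39954 * 0.278 = 11107.21 mm^3


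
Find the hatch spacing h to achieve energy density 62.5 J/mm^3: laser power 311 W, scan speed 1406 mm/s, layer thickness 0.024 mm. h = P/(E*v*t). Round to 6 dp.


h = 311 / (62.5*1406*0.024) = 0.147463 mm


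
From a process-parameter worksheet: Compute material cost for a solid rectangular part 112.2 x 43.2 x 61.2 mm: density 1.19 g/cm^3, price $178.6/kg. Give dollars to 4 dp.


V = 112.2 * 43.2 * 61.2 = 296638.848 mm^3 = 296.638848 cm^3
Mass = 296.638848 * 1.19 / 1000 = 0.35300023 kg
Cost = 0.35300023 * 178.6 = 63.0458 $


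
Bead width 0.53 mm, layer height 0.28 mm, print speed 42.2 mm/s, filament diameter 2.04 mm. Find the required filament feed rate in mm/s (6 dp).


Q = 0.53 * 0.28 * 42.2 = 6.26248 mm^3/s
A_fil = pi*(2.04/2)^2 = 3.268513 mm^2
v_feed = 6.26248 / 3.268513 = 1.916003 mm/s


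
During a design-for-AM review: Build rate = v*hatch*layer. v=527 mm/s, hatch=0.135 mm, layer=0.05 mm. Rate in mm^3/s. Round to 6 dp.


Rate = 527 * 0.135 * 0.05 = 3.55725 mm^3/s


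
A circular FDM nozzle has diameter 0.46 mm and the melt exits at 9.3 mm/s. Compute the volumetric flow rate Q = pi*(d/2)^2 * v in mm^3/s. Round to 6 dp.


A = pi*(0.46/2)^2 = 0.16619025 mm^2
Q = 0.16619025 * 9.3 = 1.545569 mm^3/s


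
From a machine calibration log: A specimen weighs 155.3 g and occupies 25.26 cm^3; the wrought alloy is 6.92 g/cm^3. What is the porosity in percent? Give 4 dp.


rho_part = 155.3 / 25.26 = 6.14806017 g/cm^3
Porosity = (1 - 6.14806017/6.92)*100 = 11.1552 %


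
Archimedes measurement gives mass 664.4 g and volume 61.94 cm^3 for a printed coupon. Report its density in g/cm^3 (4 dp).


rho = 664.4 / 61.94 = 10.7265 g/cm^3


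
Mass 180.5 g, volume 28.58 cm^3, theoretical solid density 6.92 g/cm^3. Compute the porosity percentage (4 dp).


rho_part = 180.5 / 28.58 = 6.31560532 g/cm^3
Porosity = (1 - 6.31560532/6.92)*100 = 8.734 %


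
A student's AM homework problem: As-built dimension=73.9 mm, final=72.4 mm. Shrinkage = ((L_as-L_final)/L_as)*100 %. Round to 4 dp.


Shrinkage = ((73.9-72.4)/73.9)*100 = 2.0298 %


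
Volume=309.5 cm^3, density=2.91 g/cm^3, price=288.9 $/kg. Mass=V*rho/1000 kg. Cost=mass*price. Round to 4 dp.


Mass = 309.5*2.91/1000 = 0.900645 kg
Cost = 0.900645 * 288.9 = 260.1963 $


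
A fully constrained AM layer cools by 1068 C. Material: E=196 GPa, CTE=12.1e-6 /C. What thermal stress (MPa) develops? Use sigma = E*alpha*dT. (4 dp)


sigma = 196*1000 * 12.1e-6 * 1068 = 2532.8688 MPa


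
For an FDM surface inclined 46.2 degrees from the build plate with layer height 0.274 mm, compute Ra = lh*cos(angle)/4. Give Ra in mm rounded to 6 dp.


Ra = 0.274 * cos(46.2) / 4 = 0.047412 mm


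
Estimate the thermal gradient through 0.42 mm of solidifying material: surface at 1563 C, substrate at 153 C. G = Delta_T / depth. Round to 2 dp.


G = (1563-153)/0.42 = 3357.14 C/mm


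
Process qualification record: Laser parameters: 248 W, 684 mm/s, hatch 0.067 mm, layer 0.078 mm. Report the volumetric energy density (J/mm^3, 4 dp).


E = 248 / (684*0.067*0.078) = 69.3787 J/mm^3


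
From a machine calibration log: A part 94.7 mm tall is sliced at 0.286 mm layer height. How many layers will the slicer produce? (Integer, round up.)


Layers = ceil(94.7/0.286) = 332


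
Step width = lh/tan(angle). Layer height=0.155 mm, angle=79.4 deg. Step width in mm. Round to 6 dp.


step = 0.155 / tan(79.4) = 0.029007 mm


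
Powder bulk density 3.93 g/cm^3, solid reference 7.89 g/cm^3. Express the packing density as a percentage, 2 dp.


Packing = (3.93/7.89)*100 = 49.81 %


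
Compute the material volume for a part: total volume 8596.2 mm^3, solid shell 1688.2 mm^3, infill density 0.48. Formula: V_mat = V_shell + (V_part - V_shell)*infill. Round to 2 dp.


V_infill = (8596.2 - 1688.2) * 0.48 = 3315.84
V_total = 1688.2 + 3315.84 = 5004.04 mm^3


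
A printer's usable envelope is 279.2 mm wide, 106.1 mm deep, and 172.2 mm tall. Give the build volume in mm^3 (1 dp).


V = 279.2 * 106.1 * 172.2 = 5101101.3 mm^3


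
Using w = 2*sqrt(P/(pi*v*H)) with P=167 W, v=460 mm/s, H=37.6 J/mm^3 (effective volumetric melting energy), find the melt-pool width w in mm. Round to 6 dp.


w = 2*sqrt(167/(pi*460*37.6)) = 0.110877 mm


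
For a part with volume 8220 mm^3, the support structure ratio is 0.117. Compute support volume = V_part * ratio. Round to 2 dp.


V_support = 8220 * 0.117 = 961.74 mm^3


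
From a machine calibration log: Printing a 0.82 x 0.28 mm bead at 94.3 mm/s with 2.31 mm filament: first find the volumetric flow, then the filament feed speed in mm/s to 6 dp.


Q = 0.82 * 0.28 * 94.3 = 21.65128 mm^3/s
A_fil = pi*(2.31/2)^2 = 4.19096314 mm^2
v_feed = 21.65128 / 4.19096314 = 5.166182 mm/s


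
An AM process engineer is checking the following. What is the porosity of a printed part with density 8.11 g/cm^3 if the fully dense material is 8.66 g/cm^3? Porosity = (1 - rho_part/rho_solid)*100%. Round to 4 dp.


Porosity = (1-8.11/8.66)*100 = 6.351 %


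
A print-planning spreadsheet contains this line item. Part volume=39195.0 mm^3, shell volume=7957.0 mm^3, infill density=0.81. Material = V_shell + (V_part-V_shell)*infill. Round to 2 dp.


V_infill = (39195.0 - 7957.0) * 0.81 = 25302.78
V_total = 7957.0 + 25302.78 = 33259.78 mm^3


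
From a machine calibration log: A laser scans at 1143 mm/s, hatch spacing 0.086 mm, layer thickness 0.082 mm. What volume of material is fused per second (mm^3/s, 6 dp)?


Rate = 1143 * 0.086 * 0.082 = 8.060436 mm^3/s


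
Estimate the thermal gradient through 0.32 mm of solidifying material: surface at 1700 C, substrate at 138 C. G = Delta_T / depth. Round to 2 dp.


G = (1700-138)/0.32 = 4881.25 C/mm


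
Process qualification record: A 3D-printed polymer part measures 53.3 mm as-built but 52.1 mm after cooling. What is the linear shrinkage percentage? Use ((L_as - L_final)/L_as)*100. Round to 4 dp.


Shrinkage = ((53.3-52.1)/53.3)*100 = 2.2514 %


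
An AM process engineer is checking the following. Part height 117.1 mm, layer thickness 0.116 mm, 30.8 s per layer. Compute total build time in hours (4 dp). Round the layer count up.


Layers = ceil(117.1/0.116) = 1010
t = 1010 * 30.8 / 3600 = 8.6411 hrs


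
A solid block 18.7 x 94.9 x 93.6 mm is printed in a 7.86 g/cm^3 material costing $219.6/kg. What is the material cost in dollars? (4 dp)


V = 18.7 * 94.9 * 93.6 = 166105.368 mm^3 = 166.105368 cm^3
Mass = 166.105368 * 7.86 / 1000 = 1.30558819 kg
Cost = 1.30558819 * 219.6 = 286.7072 $


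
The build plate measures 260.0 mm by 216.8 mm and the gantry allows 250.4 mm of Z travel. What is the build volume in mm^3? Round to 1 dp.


V = 260.0 * 216.8 * 250.4 = 14114547.2 mm^3


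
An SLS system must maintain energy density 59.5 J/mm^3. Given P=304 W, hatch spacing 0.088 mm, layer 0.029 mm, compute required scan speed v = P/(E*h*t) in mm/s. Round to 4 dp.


v = 304 / (59.5*0.088*0.029) = 2002.0547 mm/s


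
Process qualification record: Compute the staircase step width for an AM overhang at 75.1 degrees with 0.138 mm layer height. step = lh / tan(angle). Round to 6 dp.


step = 0.138 / tan(75.1) = 0.036719 mm


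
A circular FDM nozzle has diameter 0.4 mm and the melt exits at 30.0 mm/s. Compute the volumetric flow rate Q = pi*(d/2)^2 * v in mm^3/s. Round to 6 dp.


A = pi*(0.4/2)^2 = 0.12566371 mm^2
Q = 0.12566371 * 30.0 = 3.769911 mm^3/s


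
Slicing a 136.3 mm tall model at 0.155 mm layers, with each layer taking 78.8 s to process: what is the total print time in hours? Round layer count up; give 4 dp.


Layers = ceil(136.3/0.155) = 880
t = 880 * 78.8 / 3600 = 19.2622 hrs


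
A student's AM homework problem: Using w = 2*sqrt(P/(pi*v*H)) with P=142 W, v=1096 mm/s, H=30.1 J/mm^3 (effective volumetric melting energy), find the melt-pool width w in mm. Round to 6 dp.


w = 2*sqrt(142/(pi*1096*30.1)) = 0.074031 mm


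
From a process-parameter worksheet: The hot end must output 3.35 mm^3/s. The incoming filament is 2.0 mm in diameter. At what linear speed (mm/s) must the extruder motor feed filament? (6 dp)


A = pi*(2.0/2)^2 = 3.141593
v = 3.35 / 3.141593 = 1.066338 mm/s


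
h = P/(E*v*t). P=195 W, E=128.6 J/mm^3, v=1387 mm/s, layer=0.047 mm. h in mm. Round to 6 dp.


h = 195 / (128.6*1387*0.047) = 0.023261 mm


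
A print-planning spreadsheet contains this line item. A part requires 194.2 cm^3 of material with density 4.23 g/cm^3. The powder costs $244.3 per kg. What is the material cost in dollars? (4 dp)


Mass = 194.2*4.23/1000 = 0.821466 kg
Cost = 0.821466 * 244.3 = 200.6841 $


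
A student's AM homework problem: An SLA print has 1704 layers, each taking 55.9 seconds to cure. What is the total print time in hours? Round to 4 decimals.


t = 1704 * 55.9 / 3600 = 26.4593 hrs


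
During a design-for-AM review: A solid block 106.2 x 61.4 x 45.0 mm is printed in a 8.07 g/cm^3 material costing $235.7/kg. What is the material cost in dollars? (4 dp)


V = 106.2 * 61.4 * 45.0 = 293430.6 mm^3 = 293.4306 cm^3
Mass = 293.4306 * 8.07 / 1000 = 2.36798494 kg
Cost = 2.36798494 * 235.7 = 558.1341 $


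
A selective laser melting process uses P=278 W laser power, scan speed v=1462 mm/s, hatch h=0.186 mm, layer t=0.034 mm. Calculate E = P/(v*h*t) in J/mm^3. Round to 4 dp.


E = 278 / (1462*0.186*0.034) = 30.0681 J/mm^3


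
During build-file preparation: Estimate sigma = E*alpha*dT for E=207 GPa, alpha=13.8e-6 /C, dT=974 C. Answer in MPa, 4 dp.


sigma = 207*1000 * 13.8e-6 * 974 = 2782.3284 MPa


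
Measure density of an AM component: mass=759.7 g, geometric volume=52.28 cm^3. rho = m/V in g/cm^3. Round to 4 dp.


rho = 759.7 / 52.28 = 14.5314 g/cm^3


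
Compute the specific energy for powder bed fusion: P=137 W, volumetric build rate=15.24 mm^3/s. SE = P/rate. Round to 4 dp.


SE = 137 / 15.24 = 8.9895 J/mm^3


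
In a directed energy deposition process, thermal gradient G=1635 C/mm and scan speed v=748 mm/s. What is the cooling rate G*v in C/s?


CR = 1635 * 748 = 1222980 C/s


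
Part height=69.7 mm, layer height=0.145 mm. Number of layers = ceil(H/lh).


Layers = ceil(69.7/0.145) = 481


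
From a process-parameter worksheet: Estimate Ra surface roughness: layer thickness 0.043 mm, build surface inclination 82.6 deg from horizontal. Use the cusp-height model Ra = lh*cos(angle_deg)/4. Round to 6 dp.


Ra = 0.043 * cos(82.6) / 4 = 0.001385 mm


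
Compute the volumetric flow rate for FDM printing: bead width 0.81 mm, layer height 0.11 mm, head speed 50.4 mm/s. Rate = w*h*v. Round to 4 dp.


Rate = 0.81 * 0.11 * 50.4 = 4.4906 mm^3/s


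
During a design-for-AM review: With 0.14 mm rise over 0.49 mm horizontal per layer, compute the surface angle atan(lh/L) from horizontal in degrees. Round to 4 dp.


angle = atan(0.14/0.49) = 15.9454 degrees


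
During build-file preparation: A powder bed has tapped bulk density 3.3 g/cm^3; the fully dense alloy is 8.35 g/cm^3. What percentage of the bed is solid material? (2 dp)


Packing = (3.3/8.35)*100 = 39.52 %


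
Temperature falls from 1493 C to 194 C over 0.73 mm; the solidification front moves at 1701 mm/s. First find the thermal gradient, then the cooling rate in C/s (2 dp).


G = (1493-194)/0.73 = 1779.45205479 C/mm
CR = 1779.45205479 * 1701 = 3026847.95 C/s


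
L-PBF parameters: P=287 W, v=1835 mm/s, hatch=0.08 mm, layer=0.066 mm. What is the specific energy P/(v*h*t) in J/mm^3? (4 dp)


Build rate = 1835 * 0.08 * 0.066 = 9.6888 mm^3/s
SE = 287 / 9.6888 = 29.6218 J/mm^3


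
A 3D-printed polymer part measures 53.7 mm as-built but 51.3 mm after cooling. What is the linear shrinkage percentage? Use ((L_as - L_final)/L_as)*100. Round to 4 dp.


Shrinkage = ((53.7-51.3)/53.7)*100 = 4.4693 %


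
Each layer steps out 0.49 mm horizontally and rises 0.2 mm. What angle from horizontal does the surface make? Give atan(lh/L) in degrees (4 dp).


angle = atan(0.2/0.49) = 22.2035 degrees


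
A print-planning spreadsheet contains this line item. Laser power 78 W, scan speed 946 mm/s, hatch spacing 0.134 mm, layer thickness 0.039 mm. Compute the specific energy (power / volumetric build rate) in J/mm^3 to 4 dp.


Build rate = 946 * 0.134 * 0.039 = 4.943796 mm^3/s
SE = 78 / 4.943796 = 15.7774 J/mm^3


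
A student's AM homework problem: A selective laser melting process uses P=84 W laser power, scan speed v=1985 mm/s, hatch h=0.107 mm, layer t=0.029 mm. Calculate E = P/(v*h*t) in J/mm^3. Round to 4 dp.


E = 84 / (1985*0.107*0.029) = 13.6376 J/mm^3


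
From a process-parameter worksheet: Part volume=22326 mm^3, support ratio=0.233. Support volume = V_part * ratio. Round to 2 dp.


V_support = 22326 * 0.233 = 5201.96 mm^3


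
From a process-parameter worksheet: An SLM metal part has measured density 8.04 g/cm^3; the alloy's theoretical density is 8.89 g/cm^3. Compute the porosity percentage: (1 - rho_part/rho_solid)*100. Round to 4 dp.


Porosity = (1-8.04/8.89)*100 = 9.5613 %


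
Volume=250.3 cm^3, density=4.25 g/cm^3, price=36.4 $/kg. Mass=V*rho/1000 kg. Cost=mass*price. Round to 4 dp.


Mass = 250.3*4.25/1000 = 1.063775 kg
Cost = 1.063775 * 36.4 = 38.7214 $


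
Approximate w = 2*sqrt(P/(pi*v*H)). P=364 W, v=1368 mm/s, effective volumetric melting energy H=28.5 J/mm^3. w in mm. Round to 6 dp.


w = 2*sqrt(364/(pi*1368*28.5)) = 0.109029 mm


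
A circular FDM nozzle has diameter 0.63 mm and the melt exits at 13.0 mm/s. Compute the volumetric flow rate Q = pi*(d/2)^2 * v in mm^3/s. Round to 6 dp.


A = pi*(0.63/2)^2 = 0.31172453 mm^2
Q = 0.31172453 * 13.0 = 4.052419 mm^3/s


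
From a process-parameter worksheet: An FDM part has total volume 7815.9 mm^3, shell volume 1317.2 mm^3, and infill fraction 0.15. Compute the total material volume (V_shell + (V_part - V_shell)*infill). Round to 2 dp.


V_infill = (7815.9 - 1317.2) * 0.15 = 974.81
V_total = 1317.2 + 974.81 = 2292.01 mm^3


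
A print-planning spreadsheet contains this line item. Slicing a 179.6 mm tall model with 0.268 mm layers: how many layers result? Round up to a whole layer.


Layers = ceil(179.6/0.268) = 671


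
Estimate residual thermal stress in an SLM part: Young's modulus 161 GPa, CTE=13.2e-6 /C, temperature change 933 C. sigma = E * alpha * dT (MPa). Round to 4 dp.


sigma = 161*1000 * 13.2e-6 * 933 = 1982.8116 MPa


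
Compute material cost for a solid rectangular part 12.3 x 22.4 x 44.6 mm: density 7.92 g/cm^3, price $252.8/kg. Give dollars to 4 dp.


V = 12.3 * 22.4 * 44.6 = 12288.192 mm^3 = 12.288192 cm^3
Mass = 12.288192 * 7.92 / 1000 = 0.09732248 kg
Cost = 0.09732248 * 252.8 = 24.6031 $


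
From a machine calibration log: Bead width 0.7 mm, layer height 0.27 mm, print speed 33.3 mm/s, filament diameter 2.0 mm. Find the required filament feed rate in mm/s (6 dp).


Q = 0.7 * 0.27 * 33.3 = 6.2937 mm^3/s
A_fil = pi*(2.0/2)^2 = 3.14159265 mm^2
v_feed = 6.2937 / 3.14159265 = 2.003347 mm/s


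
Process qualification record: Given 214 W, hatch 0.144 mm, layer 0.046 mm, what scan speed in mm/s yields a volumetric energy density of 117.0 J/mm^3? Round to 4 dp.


v = 214 / (117.0*0.144*0.046) = 276.1262 mm/s


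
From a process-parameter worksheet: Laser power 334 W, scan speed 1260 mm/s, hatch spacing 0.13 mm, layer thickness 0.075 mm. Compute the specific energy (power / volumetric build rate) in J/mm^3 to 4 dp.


Build rate = 1260 * 0.13 * 0.075 = 12.285 mm^3/s
SE = 334 / 12.285 = 27.1876 J/mm^3


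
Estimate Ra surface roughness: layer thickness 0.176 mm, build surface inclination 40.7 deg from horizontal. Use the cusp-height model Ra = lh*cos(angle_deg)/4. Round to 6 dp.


Ra = 0.176 * cos(40.7) / 4 = 0.033358 mm


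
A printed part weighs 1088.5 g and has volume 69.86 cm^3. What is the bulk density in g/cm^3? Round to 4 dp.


rho = 1088.5 / 69.86 = 15.5812 g/cm^3


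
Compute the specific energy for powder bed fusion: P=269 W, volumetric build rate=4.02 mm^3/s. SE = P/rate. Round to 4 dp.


SE = 269 / 4.02 = 66.9154 J/mm^3


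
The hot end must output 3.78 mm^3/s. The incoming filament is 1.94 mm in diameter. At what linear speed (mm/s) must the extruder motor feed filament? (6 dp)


A = pi*(1.94/2)^2 = 2.955925
v = 3.78 / 2.955925 = 1.278788 mm/s


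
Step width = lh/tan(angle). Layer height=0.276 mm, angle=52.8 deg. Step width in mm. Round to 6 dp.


step = 0.276 / tan(52.8) = 0.209495 mm


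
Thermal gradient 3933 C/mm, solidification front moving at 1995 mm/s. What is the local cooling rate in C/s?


CR = 3933 * 1995 = 7846335 C/s


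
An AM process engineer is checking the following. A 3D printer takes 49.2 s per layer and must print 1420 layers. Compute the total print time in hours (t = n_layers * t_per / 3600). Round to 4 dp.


t = 1420 * 49.2 / 3600 = 19.4067 hrs


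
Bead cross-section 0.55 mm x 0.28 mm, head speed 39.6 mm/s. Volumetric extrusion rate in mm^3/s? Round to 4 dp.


Rate = 0.55 * 0.28 * 39.6 = 6.0984 mm^3/s


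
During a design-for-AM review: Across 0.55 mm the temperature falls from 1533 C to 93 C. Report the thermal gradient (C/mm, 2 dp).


G = (1533-93)/0.55 = 2618.18 C/mm


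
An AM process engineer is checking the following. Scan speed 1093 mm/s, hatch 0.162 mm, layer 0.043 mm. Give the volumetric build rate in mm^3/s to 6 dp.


Rate = 1093 * 0.162 * 0.043 = 7.613838 mm^3/s


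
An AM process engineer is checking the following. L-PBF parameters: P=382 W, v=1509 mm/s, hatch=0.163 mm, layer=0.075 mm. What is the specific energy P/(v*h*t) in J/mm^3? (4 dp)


Build rate = 1509 * 0.163 * 0.075 = 18.447525 mm^3/s
SE = 382 / 18.447525 = 20.7074 J/mm^3


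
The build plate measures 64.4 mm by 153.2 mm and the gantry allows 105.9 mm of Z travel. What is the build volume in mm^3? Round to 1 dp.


V = 64.4 * 153.2 * 105.9 = 1044817.9 mm^3


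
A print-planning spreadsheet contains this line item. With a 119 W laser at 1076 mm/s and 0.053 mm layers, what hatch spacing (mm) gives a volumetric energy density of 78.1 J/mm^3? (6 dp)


h = 119 / (78.1*1076*0.053) = 0.026718 mm


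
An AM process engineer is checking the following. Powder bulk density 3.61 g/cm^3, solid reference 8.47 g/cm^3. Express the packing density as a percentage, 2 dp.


Packing = (3.61/8.47)*100 = 42.62 %


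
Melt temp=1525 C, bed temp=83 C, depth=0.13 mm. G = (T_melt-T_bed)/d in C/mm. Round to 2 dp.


G = (1525-83)/0.13 = 11092.31 C/mm


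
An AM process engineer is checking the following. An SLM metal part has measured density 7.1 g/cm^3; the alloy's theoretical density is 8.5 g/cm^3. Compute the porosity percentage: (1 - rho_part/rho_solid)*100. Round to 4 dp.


Porosity = (1-7.1/8.5)*100 = 16.4706 %


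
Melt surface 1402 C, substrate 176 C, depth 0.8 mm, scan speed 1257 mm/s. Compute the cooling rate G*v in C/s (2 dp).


G = (1402-176)/0.8 = 1532.5 C/mm
CR = 1532.5 * 1257 = 1926352.5 C/s


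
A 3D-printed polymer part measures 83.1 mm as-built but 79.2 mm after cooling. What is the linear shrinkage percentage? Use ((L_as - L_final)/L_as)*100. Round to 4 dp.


Shrinkage = ((83.1-79.2)/83.1)*100 = 4.6931 %


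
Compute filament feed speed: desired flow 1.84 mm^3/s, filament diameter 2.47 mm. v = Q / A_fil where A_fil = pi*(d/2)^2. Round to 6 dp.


A = pi*(2.47/2)^2 = 4.791636
v = 1.84 / 4.791636 = 0.384002 mm/s


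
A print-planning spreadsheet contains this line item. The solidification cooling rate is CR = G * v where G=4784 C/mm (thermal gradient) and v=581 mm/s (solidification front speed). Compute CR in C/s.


CR = 4784 * 581 = 2779504 C/s


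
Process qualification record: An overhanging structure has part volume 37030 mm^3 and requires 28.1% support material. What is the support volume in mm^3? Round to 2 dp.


V_support = 37030 * 0.281 = 10405.43 mm^3


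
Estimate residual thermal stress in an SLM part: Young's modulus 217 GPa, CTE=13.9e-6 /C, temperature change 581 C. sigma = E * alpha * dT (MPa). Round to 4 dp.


sigma = 217*1000 * 13.9e-6 * 581 = 1752.4703 MPa


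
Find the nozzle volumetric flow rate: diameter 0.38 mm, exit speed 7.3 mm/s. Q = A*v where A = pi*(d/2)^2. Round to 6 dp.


A = pi*(0.38/2)^2 = 0.11341149 mm^2
Q = 0.11341149 * 7.3 = 0.827904 mm^3/s


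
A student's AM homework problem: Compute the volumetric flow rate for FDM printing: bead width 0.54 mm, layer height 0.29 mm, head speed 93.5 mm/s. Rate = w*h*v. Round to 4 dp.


Rate = 0.54 * 0.29 * 93.5 = 14.6421 mm^3/s


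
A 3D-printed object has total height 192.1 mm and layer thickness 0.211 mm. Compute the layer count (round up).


Layers = ceil(192.1/0.211) = 911


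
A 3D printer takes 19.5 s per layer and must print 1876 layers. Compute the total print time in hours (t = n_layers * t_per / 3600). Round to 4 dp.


t = 1876 * 19.5 / 3600 = 10.1617 hrs


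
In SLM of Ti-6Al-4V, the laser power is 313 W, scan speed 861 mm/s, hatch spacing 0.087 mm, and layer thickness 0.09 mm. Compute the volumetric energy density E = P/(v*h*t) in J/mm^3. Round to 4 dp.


E = 313 / (861*0.087*0.09) = 46.4279 J/mm^3


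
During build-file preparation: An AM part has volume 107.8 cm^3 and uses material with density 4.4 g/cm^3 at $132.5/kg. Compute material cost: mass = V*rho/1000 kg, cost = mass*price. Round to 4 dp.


Mass = 107.8*4.4/1000 = 0.47432 kg
Cost = 0.47432 * 132.5 = 62.8474 $


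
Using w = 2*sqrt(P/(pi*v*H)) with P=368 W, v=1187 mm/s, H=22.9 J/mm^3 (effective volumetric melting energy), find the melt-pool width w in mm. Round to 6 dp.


w = 2*sqrt(368/(pi*1187*22.9)) = 0.131291 mm


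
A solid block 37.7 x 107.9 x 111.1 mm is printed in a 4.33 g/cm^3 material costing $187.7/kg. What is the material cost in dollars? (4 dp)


V = 37.7 * 107.9 * 111.1 = 451935.913 mm^3 = 451.935913 cm^3
Mass = 451.935913 * 4.33 / 1000 = 1.9568825 kg
Cost = 1.9568825 * 187.7 = 367.3068 $


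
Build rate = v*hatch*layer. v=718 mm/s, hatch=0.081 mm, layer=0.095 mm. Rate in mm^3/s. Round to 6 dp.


Rate = 718 * 0.081 * 0.095 = 5.52501 mm^3/s


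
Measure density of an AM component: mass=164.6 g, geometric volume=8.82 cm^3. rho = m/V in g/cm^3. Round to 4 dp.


rho = 164.6 / 8.82 = 18.6621 g/cm^3


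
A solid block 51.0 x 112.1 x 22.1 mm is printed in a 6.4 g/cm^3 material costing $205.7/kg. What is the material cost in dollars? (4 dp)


V = 51.0 * 112.1 * 22.1 = 126347.91 mm^3 = 126.34791 cm^3
Mass = 126.34791 * 6.4 / 1000 = 0.80862662 kg
Cost = 0.80862662 * 205.7 = 166.3345 $


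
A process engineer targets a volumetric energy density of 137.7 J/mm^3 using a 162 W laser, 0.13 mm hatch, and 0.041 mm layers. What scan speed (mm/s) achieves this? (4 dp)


v = 162 / (137.7*0.13*0.041) = 220.7262 mm/s


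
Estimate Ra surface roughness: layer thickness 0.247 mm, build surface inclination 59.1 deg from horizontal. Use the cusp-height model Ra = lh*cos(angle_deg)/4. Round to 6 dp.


Ra = 0.247 * cos(59.1) / 4 = 0.031711 mm


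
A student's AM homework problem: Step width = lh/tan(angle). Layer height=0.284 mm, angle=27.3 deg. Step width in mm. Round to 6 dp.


step = 0.284 / tan(27.3) = 0.55024 mm


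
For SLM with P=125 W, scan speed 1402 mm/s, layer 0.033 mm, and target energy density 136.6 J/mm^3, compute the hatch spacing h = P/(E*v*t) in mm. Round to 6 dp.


h = 125 / (136.6*1402*0.033) = 0.019779 mm


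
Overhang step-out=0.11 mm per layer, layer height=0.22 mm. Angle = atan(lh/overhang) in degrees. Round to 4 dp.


angle = atan(0.22/0.11) = 63.4349 degrees


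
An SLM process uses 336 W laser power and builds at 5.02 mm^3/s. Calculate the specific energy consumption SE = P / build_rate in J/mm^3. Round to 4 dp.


SE = 336 / 5.02 = 66.9323 J/mm^3


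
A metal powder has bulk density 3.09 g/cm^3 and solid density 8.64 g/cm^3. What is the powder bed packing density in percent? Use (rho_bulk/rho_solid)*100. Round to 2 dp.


Packing = (3.09/8.64)*100 = 35.76 %


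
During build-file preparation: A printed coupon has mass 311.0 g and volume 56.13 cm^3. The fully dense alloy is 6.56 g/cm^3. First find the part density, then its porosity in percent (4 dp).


rho_part = 311.0 / 56.13 = 5.54070907 g/cm^3
Porosity = (1 - 5.54070907/6.56)*100 = 15.538 %


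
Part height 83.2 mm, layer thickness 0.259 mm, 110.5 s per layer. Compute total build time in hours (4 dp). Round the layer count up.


Layers = ceil(83.2/0.259) = 322
t = 322 * 110.5 / 3600 = 9.8836 hrs


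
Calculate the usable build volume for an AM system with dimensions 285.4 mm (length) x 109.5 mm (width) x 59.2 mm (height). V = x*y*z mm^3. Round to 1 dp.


V = 285.4 * 109.5 * 59.2 = 1850077.0 mm^3


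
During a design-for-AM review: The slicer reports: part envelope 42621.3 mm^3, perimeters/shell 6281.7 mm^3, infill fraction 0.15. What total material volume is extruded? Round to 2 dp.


V_infill = (42621.3 - 6281.7) * 0.15 = 5450.94
V_total = 6281.7 + 5450.94 = 11732.64 mm^3


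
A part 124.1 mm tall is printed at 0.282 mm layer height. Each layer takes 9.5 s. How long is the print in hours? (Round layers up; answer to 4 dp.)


Layers = ceil(124.1/0.282) = 441
t = 441 * 9.5 / 3600 = 1.1638 hrs


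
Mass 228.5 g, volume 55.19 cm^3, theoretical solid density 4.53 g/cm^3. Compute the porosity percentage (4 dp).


rho_part = 228.5 / 55.19 = 4.1402428 g/cm^3
Porosity = (1 - 4.1402428/4.53)*100 = 8.6039 %


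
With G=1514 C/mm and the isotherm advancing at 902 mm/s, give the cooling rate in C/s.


CR = 1514 * 902 = 1365628 C/s


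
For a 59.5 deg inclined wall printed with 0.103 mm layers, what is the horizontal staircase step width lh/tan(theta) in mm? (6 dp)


step = 0.103 / tan(59.5) = 0.060672 mm


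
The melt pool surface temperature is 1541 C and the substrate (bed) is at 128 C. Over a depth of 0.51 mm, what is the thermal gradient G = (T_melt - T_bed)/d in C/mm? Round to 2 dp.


G = (1541-128)/0.51 = 2770.59 C/mm


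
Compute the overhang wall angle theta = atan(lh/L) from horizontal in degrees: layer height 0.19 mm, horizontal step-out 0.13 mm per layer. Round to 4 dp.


angle = atan(0.19/0.13) = 55.6197 degrees


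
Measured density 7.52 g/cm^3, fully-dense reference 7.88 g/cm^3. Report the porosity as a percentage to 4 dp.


Porosity = (1-7.52/7.88)*100 = 4.5685 %


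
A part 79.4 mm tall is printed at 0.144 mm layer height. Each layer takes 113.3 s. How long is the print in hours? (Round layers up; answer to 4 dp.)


Layers = ceil(79.4/0.144) = 552
t = 552 * 113.3 / 3600 = 17.3727 hrs


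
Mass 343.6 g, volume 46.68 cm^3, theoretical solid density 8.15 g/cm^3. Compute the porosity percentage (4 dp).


rho_part = 343.6 / 46.68 = 7.36075407 g/cm^3
Porosity = (1 - 7.36075407/8.15)*100 = 9.684 %


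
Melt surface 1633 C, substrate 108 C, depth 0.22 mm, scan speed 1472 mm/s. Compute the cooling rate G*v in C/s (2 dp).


G = (1633-108)/0.22 = 6931.81818182 C/mm
CR = 6931.81818182 * 1472 = 10203636.36 C/s


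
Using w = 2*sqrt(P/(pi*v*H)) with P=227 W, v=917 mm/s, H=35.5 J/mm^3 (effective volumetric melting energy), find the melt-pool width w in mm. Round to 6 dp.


w = 2*sqrt(227/(pi*917*35.5)) = 0.094226 mm


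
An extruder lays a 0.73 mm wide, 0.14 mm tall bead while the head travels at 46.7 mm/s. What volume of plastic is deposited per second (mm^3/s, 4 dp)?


Rate = 0.73 * 0.14 * 46.7 = 4.7727 mm^3/s


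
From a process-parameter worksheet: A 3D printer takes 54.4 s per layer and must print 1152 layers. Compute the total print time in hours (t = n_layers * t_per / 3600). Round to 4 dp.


t = 1152 * 54.4 / 3600 = 17.408 hrs


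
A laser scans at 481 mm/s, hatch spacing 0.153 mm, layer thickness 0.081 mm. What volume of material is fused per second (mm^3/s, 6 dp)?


Rate = 481 * 0.153 * 0.081 = 5.961033 mm^3/s


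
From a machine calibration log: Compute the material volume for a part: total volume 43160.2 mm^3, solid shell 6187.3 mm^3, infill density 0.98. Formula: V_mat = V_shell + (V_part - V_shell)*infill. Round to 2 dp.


V_infill = (43160.2 - 6187.3) * 0.98 = 36233.44
V_total = 6187.3 + 36233.44 = 42420.74 mm^3


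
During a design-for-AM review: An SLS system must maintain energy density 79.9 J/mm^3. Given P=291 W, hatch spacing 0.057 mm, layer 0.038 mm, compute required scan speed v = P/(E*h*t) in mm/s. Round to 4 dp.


v = 291 / (79.9*0.057*0.038) = 1681.4647 mm/s


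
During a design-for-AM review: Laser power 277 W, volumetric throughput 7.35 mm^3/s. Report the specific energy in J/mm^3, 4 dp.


SE = 277 / 7.35 = 37.6871 J/mm^3


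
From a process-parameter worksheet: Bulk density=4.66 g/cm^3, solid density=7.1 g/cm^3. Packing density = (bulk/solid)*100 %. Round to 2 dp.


Packing = (4.66/7.1)*100 = 65.63 %


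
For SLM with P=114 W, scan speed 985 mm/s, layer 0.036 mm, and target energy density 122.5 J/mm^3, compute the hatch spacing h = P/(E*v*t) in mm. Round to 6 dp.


h = 114 / (122.5*985*0.036) = 0.026244 mm


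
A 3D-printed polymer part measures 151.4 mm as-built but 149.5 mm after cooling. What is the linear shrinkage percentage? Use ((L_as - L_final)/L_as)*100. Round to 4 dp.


Shrinkage = ((151.4-149.5)/151.4)*100 = 1.255 %


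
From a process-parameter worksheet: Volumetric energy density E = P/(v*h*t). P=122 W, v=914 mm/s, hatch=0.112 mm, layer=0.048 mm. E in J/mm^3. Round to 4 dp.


E = 122 / (914*0.112*0.048) = 24.8287 J/mm^3


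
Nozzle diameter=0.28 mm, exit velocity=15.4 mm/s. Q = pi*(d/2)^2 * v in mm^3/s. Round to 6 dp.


A = pi*(0.28/2)^2 = 0.06157522 mm^2
Q = 0.06157522 * 15.4 = 0.948258 mm^3/s


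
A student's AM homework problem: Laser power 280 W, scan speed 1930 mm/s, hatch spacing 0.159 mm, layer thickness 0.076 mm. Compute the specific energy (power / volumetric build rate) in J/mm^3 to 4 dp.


Build rate = 1930 * 0.159 * 0.076 = 23.32212 mm^3/s
SE = 280 / 23.32212 = 12.0058 J/mm^3


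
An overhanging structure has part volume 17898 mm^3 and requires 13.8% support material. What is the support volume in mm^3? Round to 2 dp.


V_support = 17898 * 0.138 = 2469.92 mm^3


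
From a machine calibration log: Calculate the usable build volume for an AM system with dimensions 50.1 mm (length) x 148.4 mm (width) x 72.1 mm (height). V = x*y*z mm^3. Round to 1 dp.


V = 50.1 * 148.4 * 72.1 = 536052.0 mm^3


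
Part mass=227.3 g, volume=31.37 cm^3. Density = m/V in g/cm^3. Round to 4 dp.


rho = 227.3 / 31.37 = 7.2458 g/cm^3


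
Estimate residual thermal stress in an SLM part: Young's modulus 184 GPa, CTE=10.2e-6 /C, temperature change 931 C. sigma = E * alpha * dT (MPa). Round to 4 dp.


sigma = 184*1000 * 10.2e-6 * 931 = 1747.3008 MPa


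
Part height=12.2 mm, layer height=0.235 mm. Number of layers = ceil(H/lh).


Layers = ceil(12.2/0.235) = 52


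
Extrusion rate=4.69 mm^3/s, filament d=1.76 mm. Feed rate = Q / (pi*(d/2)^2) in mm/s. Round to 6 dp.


A = pi*(1.76/2)^2 = 2.432849
v = 4.69 / 2.432849 = 1.927781 mm/s


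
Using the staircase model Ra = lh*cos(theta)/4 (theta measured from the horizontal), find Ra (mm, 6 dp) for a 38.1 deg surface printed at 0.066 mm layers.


Ra = 0.066 * cos(38.1) / 4 = 0.012984 mm


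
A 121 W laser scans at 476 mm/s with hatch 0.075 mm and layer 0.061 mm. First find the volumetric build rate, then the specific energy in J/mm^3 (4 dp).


Build rate = 476 * 0.075 * 0.061 = 2.1777 mm^3/s
SE = 121 / 2.1777 = 55.5632 J/mm^3


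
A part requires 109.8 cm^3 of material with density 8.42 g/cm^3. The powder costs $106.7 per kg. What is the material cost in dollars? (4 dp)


Mass = 109.8*8.42/1000 = 0.924516 kg
Cost = 0.924516 * 106.7 = 98.6459 $


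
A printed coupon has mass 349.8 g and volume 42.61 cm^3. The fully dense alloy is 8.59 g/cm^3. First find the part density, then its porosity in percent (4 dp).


rho_part = 349.8 / 42.61 = 8.20934053 g/cm^3
Porosity = (1 - 8.20934053/8.59)*100 = 4.4314 %


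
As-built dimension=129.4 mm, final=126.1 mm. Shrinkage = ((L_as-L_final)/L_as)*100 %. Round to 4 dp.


Shrinkage = ((129.4-126.1)/129.4)*100 = 2.5502 %


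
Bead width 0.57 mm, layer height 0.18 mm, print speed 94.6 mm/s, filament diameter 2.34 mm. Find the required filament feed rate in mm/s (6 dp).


Q = 0.57 * 0.18 * 94.6 = 9.70596 mm^3/s
A_fil = pi*(2.34/2)^2 = 4.30052618 mm^2
v_feed = 9.70596 / 4.30052618 = 2.256924 mm/s


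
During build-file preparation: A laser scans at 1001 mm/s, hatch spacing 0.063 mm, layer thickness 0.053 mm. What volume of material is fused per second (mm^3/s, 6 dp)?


Rate = 1001 * 0.063 * 0.053 = 3.342339 mm^3/s


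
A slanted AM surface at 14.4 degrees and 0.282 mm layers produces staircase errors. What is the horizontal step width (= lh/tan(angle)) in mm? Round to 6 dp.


step = 0.282 / tan(14.4) = 1.098317 mm


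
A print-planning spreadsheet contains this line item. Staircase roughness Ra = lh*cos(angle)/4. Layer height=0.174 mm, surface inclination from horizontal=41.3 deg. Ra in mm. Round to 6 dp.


Ra = 0.174 * cos(41.3) / 4 = 0.03268 mm


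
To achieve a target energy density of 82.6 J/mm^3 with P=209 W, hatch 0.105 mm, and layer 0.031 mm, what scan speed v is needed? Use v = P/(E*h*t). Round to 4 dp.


v = 209 / (82.6*0.105*0.031) = 777.3476 mm/s


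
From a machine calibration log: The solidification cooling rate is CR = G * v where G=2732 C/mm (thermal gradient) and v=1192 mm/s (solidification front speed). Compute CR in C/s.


CR = 2732 * 1192 = 3256544 C/s


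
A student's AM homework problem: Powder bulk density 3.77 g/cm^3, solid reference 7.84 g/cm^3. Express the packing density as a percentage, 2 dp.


Packing = (3.77/7.84)*100 = 48.09 %


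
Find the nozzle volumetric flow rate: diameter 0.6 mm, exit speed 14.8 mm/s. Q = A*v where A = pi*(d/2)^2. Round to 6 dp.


A = pi*(0.6/2)^2 = 0.28274334 mm^2
Q = 0.28274334 * 14.8 = 4.184601 mm^3/s


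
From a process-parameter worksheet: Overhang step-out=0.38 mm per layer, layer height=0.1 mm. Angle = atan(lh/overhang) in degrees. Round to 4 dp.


angle = atan(0.1/0.38) = 14.7436 degrees


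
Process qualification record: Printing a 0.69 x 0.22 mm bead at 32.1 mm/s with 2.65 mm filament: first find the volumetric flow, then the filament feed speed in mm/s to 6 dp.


Q = 0.69 * 0.22 * 32.1 = 4.87278 mm^3/s
A_fil = pi*(2.65/2)^2 = 5.5154586 mm^2
v_feed = 4.87278 / 5.5154586 = 0.883477 mm/s


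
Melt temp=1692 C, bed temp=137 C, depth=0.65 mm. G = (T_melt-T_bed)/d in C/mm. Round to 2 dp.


G = (1692-137)/0.65 = 2392.31 C/mm


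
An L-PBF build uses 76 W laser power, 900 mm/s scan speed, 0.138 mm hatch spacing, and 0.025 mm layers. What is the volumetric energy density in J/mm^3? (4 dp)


E = 76 / (900*0.138*0.025) = 24.4767 J/mm^3


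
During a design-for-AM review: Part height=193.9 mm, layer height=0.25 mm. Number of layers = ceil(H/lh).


Layers = ceil(193.9/0.25) = 776


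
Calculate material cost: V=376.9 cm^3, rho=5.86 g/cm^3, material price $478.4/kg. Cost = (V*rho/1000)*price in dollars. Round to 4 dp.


Mass = 376.9*5.86/1000 = 2.208634 kg
Cost = 2.208634 * 478.4 = 1056.6105 $


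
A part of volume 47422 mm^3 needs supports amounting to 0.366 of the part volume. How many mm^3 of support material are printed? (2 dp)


V_support = 47422 * 0.366 = 17356.45 mm^3


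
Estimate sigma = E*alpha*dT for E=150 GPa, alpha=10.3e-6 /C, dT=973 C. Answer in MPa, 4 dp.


sigma = 150*1000 * 10.3e-6 * 973 = 1503.285 MPa


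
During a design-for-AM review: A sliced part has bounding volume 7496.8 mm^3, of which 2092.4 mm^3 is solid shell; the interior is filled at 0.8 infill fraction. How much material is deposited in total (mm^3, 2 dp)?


V_infill = (7496.8 - 2092.4) * 0.8 = 4323.52
V_total = 2092.4 + 4323.52 = 6415.92 mm^3


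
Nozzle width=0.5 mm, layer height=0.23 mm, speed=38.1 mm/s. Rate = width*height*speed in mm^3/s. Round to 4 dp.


Rate = 0.5 * 0.23 * 38.1 = 4.3815 mm^3/s


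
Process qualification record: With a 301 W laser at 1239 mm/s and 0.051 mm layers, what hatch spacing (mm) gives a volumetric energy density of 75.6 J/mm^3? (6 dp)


h = 301 / (75.6*1239*0.051) = 0.063009 mm


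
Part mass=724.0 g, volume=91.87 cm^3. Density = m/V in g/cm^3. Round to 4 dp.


rho = 724.0 / 91.87 = 7.8807 g/cm^3


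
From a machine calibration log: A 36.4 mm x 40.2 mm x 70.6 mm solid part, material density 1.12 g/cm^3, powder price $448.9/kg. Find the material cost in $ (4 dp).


V = 36.4 * 40.2 * 70.6 = 103307.568 mm^3 = 103.307568 cm^3
Mass = 103.307568 * 1.12 / 1000 = 0.11570448 kg
Cost = 0.11570448 * 448.9 = 51.9397 $


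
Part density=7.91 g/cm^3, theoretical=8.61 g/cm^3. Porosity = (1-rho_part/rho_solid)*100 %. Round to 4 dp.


Porosity = (1-7.91/8.61)*100 = 8.1301 %


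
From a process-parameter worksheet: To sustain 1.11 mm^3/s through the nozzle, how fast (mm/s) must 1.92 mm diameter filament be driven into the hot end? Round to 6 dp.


A = pi*(1.92/2)^2 = 2.895292
v = 1.11 / 2.895292 = 0.383381 mm/s


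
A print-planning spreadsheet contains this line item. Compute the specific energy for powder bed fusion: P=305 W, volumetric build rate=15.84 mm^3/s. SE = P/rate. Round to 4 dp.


SE = 305 / 15.84 = 19.2551 J/mm^3


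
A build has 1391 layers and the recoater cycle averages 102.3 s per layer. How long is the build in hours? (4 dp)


t = 1391 * 102.3 / 3600 = 39.5276 hrs


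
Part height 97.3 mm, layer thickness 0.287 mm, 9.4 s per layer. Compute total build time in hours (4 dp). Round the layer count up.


Layers = ceil(97.3/0.287) = 340
t = 340 * 9.4 / 3600 = 0.8878 hrs


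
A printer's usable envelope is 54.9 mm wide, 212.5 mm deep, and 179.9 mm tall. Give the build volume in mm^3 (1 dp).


V = 54.9 * 212.5 * 179.9 = 2098758.4 mm^3
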